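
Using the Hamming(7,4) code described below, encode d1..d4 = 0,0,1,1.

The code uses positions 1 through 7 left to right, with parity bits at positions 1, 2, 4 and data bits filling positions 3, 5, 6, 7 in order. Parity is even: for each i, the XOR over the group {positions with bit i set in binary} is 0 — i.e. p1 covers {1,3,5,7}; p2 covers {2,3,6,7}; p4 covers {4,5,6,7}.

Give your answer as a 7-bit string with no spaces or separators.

Place data at non-parity positions: p1 p2 0 p4 0 1 1
p1 (pos 1,3,5,7): XOR of data positions = 0⊕0⊕1 = 1
p2 (pos 2,3,6,7): XOR of data positions = 0⊕1⊕1 = 0
p4 (pos 4,5,6,7): XOR of data positions = 0⊕1⊕1 = 0
Codeword: 1000011

1000011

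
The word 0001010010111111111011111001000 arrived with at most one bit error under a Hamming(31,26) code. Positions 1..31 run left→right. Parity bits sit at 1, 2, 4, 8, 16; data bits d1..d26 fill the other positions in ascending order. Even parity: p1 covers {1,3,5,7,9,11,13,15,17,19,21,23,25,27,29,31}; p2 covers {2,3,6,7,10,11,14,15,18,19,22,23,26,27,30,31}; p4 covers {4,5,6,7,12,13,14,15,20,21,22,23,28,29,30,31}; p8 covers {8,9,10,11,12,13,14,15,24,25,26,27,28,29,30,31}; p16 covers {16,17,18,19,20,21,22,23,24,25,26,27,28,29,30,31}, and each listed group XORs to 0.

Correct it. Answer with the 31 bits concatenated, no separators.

s1 (pos 1,3,5,7,9,11,13,15,17,19,21,23,25,27,29,31): 0⊕0⊕0⊕0⊕1⊕1⊕1⊕1⊕1⊕1⊕1⊕1⊕1⊕0⊕0⊕0 = 1
s2 (pos 2,3,6,7,10,11,14,15,18,19,22,23,26,27,30,31): 0⊕0⊕1⊕0⊕0⊕1⊕1⊕1⊕1⊕1⊕1⊕1⊕0⊕0⊕0⊕0 = 0
s4 (pos 4,5,6,7,12,13,14,15,20,21,22,23,28,29,30,31): 1⊕0⊕1⊕0⊕1⊕1⊕1⊕1⊕0⊕1⊕1⊕1⊕1⊕0⊕0⊕0 = 0
s8 (pos 8,9,10,11,12,13,14,15,24,25,26,27,28,29,30,31): 0⊕1⊕0⊕1⊕1⊕1⊕1⊕1⊕1⊕1⊕0⊕0⊕1⊕0⊕0⊕0 = 1
s16 (pos 16,17,18,19,20,21,22,23,24,25,26,27,28,29,30,31): 1⊕1⊕1⊕1⊕0⊕1⊕1⊕1⊕1⊕1⊕0⊕0⊕1⊕0⊕0⊕0 = 0
Syndrome s16…s1 = 01001 → error at position 9.
Flip position 9: 0001010010111111111011111001000 → 0001010000111111111011111001000

0001010000111111111011111001000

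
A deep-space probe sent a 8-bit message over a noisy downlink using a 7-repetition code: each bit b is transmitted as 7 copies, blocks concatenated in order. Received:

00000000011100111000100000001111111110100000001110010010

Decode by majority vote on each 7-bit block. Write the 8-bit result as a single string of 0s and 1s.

00101000

Block 1 (0000000): 0 ones → 0
Block 2 (0011100): 3 ones → 0
Block 3 (1110001): 4 ones → 1
Block 4 (0000000): 0 ones → 0
Block 5 (1111111): 7 ones → 1
Block 6 (1101000): 3 ones → 0
Block 7 (0000111): 3 ones → 0
Block 8 (0010010): 2 ones → 0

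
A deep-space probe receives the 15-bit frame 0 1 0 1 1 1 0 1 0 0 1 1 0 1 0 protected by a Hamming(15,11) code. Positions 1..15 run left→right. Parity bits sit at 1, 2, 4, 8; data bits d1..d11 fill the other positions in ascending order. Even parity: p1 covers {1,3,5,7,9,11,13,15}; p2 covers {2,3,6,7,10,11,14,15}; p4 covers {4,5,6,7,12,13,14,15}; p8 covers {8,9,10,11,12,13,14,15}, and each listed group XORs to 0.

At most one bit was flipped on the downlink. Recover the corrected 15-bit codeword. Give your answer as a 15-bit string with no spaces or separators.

010011010011010

s1 (pos 1,3,5,7,9,11,13,15): 0⊕0⊕1⊕0⊕0⊕1⊕0⊕0 = 0
s2 (pos 2,3,6,7,10,11,14,15): 1⊕0⊕1⊕0⊕0⊕1⊕1⊕0 = 0
s4 (pos 4,5,6,7,12,13,14,15): 1⊕1⊕1⊕0⊕1⊕0⊕1⊕0 = 1
s8 (pos 8,9,10,11,12,13,14,15): 1⊕0⊕0⊕1⊕1⊕0⊕1⊕0 = 0
Syndrome s8…s1 = 0100 → error at position 4.
Flip position 4: 010111010011010 → 010011010011010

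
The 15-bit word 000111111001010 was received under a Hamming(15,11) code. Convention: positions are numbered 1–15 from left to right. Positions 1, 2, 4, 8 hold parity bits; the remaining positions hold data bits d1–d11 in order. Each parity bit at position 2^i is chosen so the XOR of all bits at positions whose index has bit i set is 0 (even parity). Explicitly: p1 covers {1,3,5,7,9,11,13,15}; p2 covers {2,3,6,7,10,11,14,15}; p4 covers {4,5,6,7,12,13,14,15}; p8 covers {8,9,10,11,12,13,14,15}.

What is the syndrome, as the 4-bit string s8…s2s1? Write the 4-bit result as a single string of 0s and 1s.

s1 (pos 1,3,5,7,9,11,13,15): 0⊕0⊕1⊕1⊕1⊕0⊕0⊕0 = 1
s2 (pos 2,3,6,7,10,11,14,15): 0⊕0⊕1⊕1⊕0⊕0⊕1⊕0 = 1
s4 (pos 4,5,6,7,12,13,14,15): 1⊕1⊕1⊕1⊕1⊕0⊕1⊕0 = 0
s8 (pos 8,9,10,11,12,13,14,15): 1⊕1⊕0⊕0⊕1⊕0⊕1⊕0 = 0
Syndrome s8…s1 = 0011 → error at position 3.

0011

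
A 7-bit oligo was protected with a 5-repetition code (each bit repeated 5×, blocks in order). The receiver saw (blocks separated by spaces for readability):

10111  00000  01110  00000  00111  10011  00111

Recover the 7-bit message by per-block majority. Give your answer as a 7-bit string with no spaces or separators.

1010111

Block 1 (10111): 4 ones → 1
Block 2 (00000): 0 ones → 0
Block 3 (01110): 3 ones → 1
Block 4 (00000): 0 ones → 0
Block 5 (00111): 3 ones → 1
Block 6 (10011): 3 ones → 1
Block 7 (00111): 3 ones → 1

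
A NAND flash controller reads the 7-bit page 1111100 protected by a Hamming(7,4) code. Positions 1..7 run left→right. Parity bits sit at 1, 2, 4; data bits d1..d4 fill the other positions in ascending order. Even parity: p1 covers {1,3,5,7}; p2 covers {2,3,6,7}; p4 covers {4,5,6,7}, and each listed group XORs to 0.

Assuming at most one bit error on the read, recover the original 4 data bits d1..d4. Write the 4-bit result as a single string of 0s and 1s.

s1 (pos 1,3,5,7): 1⊕1⊕1⊕0 = 1
s2 (pos 2,3,6,7): 1⊕1⊕0⊕0 = 0
s4 (pos 4,5,6,7): 1⊕1⊕0⊕0 = 0
Syndrome s4…s1 = 001 → error at position 1.
Flip position 1: 1111100 → 0111100
Read data bits from positions 3,5,6,7: 1100

1100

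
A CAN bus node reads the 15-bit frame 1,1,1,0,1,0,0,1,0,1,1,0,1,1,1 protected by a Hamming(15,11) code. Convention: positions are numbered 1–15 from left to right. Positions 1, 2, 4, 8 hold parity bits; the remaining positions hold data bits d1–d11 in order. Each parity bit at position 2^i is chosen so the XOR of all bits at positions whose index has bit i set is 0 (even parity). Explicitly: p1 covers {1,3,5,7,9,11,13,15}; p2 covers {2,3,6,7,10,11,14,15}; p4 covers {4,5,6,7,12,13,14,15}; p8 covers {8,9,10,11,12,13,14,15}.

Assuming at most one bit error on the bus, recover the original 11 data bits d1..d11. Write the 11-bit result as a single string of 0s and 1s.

s1 (pos 1,3,5,7,9,11,13,15): 1⊕1⊕1⊕0⊕0⊕1⊕1⊕1 = 0
s2 (pos 2,3,6,7,10,11,14,15): 1⊕1⊕0⊕0⊕1⊕1⊕1⊕1 = 0
s4 (pos 4,5,6,7,12,13,14,15): 0⊕1⊕0⊕0⊕0⊕1⊕1⊕1 = 0
s8 (pos 8,9,10,11,12,13,14,15): 1⊕0⊕1⊕1⊕0⊕1⊕1⊕1 = 0
Syndrome s8…s1 = 0000 → no error.
Read data bits from positions 3,5,6,7,9,10,11,12,13,14,15: 11000110111

11000110111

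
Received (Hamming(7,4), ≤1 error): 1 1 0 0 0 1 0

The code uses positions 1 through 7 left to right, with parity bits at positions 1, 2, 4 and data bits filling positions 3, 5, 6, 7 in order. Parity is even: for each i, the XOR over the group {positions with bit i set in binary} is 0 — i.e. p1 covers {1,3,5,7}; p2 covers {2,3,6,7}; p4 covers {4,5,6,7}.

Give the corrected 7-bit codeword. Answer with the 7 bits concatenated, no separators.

1100110

s1 (pos 1,3,5,7): 1⊕0⊕0⊕0 = 1
s2 (pos 2,3,6,7): 1⊕0⊕1⊕0 = 0
s4 (pos 4,5,6,7): 0⊕0⊕1⊕0 = 1
Syndrome s4…s1 = 101 → error at position 5.
Flip position 5: 1100010 → 1100110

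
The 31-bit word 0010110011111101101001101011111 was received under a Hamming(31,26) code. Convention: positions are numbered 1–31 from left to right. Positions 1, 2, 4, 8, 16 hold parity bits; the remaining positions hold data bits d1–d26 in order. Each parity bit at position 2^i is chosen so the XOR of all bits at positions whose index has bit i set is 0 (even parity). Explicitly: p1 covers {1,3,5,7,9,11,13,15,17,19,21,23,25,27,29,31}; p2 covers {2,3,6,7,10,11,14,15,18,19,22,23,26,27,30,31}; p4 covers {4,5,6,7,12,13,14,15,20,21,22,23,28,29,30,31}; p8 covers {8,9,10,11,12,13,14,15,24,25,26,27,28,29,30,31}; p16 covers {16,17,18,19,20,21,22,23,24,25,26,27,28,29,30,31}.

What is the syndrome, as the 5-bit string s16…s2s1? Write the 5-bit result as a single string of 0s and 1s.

10110

s1 (pos 1,3,5,7,9,11,13,15,17,19,21,23,25,27,29,31): 0⊕1⊕1⊕0⊕1⊕1⊕1⊕0⊕1⊕1⊕0⊕1⊕1⊕1⊕1⊕1 = 0
s2 (pos 2,3,6,7,10,11,14,15,18,19,22,23,26,27,30,31): 0⊕1⊕1⊕0⊕1⊕1⊕1⊕0⊕0⊕1⊕1⊕1⊕0⊕1⊕1⊕1 = 1
s4 (pos 4,5,6,7,12,13,14,15,20,21,22,23,28,29,30,31): 0⊕1⊕1⊕0⊕1⊕1⊕1⊕0⊕0⊕0⊕1⊕1⊕1⊕1⊕1⊕1 = 1
s8 (pos 8,9,10,11,12,13,14,15,24,25,26,27,28,29,30,31): 0⊕1⊕1⊕1⊕1⊕1⊕1⊕0⊕0⊕1⊕0⊕1⊕1⊕1⊕1⊕1 = 0
s16 (pos 16,17,18,19,20,21,22,23,24,25,26,27,28,29,30,31): 1⊕1⊕0⊕1⊕0⊕0⊕1⊕1⊕0⊕1⊕0⊕1⊕1⊕1⊕1⊕1 = 1
Syndrome s16…s1 = 10110 → error at position 22.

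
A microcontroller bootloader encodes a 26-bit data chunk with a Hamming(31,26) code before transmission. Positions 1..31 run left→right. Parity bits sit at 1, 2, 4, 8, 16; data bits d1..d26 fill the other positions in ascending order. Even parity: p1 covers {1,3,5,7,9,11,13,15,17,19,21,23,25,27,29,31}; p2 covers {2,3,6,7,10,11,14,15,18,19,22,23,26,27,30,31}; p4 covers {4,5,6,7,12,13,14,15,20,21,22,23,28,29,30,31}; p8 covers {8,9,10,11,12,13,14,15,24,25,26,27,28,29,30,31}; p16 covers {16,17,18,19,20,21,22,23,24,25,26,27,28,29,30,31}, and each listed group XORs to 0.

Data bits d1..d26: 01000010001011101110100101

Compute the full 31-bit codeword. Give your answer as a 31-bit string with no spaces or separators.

1001100000100011011101110100101

Place data at non-parity positions: p1 p2 0 p4 1 0 0 p8 0 0 1 0 0 0 1 p16 0 1 1 1 0 1 1 1 0 1 0 0 1 0 1
p1 (pos 1,3,5,7,9,11,13,15,17,19,21,23,25,27,29,31): XOR of data positions = 0⊕1⊕0⊕0⊕1⊕0⊕1⊕0⊕1⊕0⊕1⊕0⊕0⊕1⊕1 = 1
p2 (pos 2,3,6,7,10,11,14,15,18,19,22,23,26,27,30,31): XOR of data positions = 0⊕0⊕0⊕0⊕1⊕0⊕1⊕1⊕1⊕1⊕1⊕1⊕0⊕0⊕1 = 0
p4 (pos 4,5,6,7,12,13,14,15,20,21,22,23,28,29,30,31): XOR of data positions = 1⊕0⊕0⊕0⊕0⊕0⊕1⊕1⊕0⊕1⊕1⊕0⊕1⊕0⊕1 = 1
p8 (pos 8,9,10,11,12,13,14,15,24,25,26,27,28,29,30,31): XOR of data positions = 0⊕0⊕1⊕0⊕0⊕0⊕1⊕1⊕0⊕1⊕0⊕0⊕1⊕0⊕1 = 0
p16 (pos 16,17,18,19,20,21,22,23,24,25,26,27,28,29,30,31): XOR of data positions = 0⊕1⊕1⊕1⊕0⊕1⊕1⊕1⊕0⊕1⊕0⊕0⊕1⊕0⊕1 = 1
Codeword: 1001100000100011011101110100101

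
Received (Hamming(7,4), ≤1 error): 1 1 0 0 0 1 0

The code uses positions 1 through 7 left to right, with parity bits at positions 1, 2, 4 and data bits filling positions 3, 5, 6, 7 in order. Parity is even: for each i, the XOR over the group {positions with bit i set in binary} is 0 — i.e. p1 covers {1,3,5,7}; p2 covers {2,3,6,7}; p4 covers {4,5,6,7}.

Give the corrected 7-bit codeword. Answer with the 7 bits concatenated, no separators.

s1 (pos 1,3,5,7): 1⊕0⊕0⊕0 = 1
s2 (pos 2,3,6,7): 1⊕0⊕1⊕0 = 0
s4 (pos 4,5,6,7): 0⊕0⊕1⊕0 = 1
Syndrome s4…s1 = 101 → error at position 5.
Flip position 5: 1100010 → 1100110

1100110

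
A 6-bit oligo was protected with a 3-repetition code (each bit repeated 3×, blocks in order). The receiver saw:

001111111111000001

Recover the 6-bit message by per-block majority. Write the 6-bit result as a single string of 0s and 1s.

011100

Block 1 (001): 1 one → 0
Block 2 (111): 3 ones → 1
Block 3 (111): 3 ones → 1
Block 4 (111): 3 ones → 1
Block 5 (000): 0 ones → 0
Block 6 (001): 1 one → 0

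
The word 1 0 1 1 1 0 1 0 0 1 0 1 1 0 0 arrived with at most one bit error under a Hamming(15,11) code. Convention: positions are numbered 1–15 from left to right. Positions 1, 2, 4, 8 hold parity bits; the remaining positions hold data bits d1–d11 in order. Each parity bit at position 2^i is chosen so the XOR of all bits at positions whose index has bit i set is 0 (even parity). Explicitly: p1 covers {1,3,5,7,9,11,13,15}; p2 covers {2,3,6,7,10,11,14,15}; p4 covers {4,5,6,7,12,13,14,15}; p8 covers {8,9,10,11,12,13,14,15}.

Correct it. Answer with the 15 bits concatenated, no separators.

101110100101101

s1 (pos 1,3,5,7,9,11,13,15): 1⊕1⊕1⊕1⊕0⊕0⊕1⊕0 = 1
s2 (pos 2,3,6,7,10,11,14,15): 0⊕1⊕0⊕1⊕1⊕0⊕0⊕0 = 1
s4 (pos 4,5,6,7,12,13,14,15): 1⊕1⊕0⊕1⊕1⊕1⊕0⊕0 = 1
s8 (pos 8,9,10,11,12,13,14,15): 0⊕0⊕1⊕0⊕1⊕1⊕0⊕0 = 1
Syndrome s8…s1 = 1111 → error at position 15.
Flip position 15: 101110100101100 → 101110100101101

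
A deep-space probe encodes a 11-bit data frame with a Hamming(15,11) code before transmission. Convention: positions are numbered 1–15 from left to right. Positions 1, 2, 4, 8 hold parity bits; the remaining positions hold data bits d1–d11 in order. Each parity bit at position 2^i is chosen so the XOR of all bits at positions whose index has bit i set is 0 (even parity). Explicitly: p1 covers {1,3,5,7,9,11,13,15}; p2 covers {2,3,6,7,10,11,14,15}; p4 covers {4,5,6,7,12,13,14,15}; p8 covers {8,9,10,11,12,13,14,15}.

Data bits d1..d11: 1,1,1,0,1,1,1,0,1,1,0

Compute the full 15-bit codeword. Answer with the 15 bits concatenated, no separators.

Place data at non-parity positions: p1 p2 1 p4 1 1 0 p8 1 1 1 0 1 1 0
p1 (pos 1,3,5,7,9,11,13,15): XOR of data positions = 1⊕1⊕0⊕1⊕1⊕1⊕0 = 1
p2 (pos 2,3,6,7,10,11,14,15): XOR of data positions = 1⊕1⊕0⊕1⊕1⊕1⊕0 = 1
p4 (pos 4,5,6,7,12,13,14,15): XOR of data positions = 1⊕1⊕0⊕0⊕1⊕1⊕0 = 0
p8 (pos 8,9,10,11,12,13,14,15): XOR of data positions = 1⊕1⊕1⊕0⊕1⊕1⊕0 = 1
Codeword: 111011011110110

111011011110110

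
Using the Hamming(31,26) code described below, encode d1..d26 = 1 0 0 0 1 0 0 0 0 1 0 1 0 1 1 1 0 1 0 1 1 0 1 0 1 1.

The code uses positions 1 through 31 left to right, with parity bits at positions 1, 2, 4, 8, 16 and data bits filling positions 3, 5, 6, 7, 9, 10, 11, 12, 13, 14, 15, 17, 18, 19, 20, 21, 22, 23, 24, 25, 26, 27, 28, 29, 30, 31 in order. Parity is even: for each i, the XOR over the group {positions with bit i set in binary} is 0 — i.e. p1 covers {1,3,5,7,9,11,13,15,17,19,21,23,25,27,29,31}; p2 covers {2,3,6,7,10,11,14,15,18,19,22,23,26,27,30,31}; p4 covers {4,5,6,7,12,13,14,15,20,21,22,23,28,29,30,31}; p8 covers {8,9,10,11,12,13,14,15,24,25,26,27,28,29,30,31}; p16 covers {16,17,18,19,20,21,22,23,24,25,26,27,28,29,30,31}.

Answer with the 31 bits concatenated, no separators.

Place data at non-parity positions: p1 p2 1 p4 0 0 0 p8 1 0 0 0 0 1 0 p16 1 0 1 1 1 0 1 0 1 1 0 1 0 1 1
p1 (pos 1,3,5,7,9,11,13,15,17,19,21,23,25,27,29,31): XOR of data positions = 1⊕0⊕0⊕1⊕0⊕0⊕0⊕1⊕1⊕1⊕1⊕1⊕0⊕0⊕1 = 0
p2 (pos 2,3,6,7,10,11,14,15,18,19,22,23,26,27,30,31): XOR of data positions = 1⊕0⊕0⊕0⊕0⊕1⊕0⊕0⊕1⊕0⊕1⊕1⊕0⊕1⊕1 = 1
p4 (pos 4,5,6,7,12,13,14,15,20,21,22,23,28,29,30,31): XOR of data positions = 0⊕0⊕0⊕0⊕0⊕1⊕0⊕1⊕1⊕0⊕1⊕1⊕0⊕1⊕1 = 1
p8 (pos 8,9,10,11,12,13,14,15,24,25,26,27,28,29,30,31): XOR of data positions = 1⊕0⊕0⊕0⊕0⊕1⊕0⊕0⊕1⊕1⊕0⊕1⊕0⊕1⊕1 = 1
p16 (pos 16,17,18,19,20,21,22,23,24,25,26,27,28,29,30,31): XOR of data positions = 1⊕0⊕1⊕1⊕1⊕0⊕1⊕0⊕1⊕1⊕0⊕1⊕0⊕1⊕1 = 0
Codeword: 0111000110000100101110101101011

0111000110000100101110101101011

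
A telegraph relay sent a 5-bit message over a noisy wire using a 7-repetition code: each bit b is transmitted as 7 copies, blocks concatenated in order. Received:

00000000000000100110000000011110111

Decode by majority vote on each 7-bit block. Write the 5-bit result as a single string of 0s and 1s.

Block 1 (0000000): 0 ones → 0
Block 2 (0000000): 0 ones → 0
Block 3 (1001100): 3 ones → 0
Block 4 (0000001): 1 one → 0
Block 5 (1110111): 6 ones → 1

00001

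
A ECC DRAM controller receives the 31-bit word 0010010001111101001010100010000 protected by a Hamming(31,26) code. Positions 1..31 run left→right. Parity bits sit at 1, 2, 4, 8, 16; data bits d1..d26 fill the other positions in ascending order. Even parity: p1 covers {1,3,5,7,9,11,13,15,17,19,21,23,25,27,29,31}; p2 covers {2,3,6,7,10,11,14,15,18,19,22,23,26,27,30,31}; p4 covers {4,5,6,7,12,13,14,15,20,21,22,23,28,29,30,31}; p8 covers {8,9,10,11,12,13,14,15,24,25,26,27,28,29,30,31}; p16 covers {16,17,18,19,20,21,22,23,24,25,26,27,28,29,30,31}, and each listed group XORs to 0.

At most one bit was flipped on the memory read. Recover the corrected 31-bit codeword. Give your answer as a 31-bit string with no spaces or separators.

s1 (pos 1,3,5,7,9,11,13,15,17,19,21,23,25,27,29,31): 0⊕1⊕0⊕0⊕0⊕1⊕1⊕0⊕0⊕1⊕1⊕1⊕0⊕1⊕0⊕0 = 1
s2 (pos 2,3,6,7,10,11,14,15,18,19,22,23,26,27,30,31): 0⊕1⊕1⊕0⊕1⊕1⊕1⊕0⊕0⊕1⊕0⊕1⊕0⊕1⊕0⊕0 = 0
s4 (pos 4,5,6,7,12,13,14,15,20,21,22,23,28,29,30,31): 0⊕0⊕1⊕0⊕1⊕1⊕1⊕0⊕0⊕1⊕0⊕1⊕0⊕0⊕0⊕0 = 0
s8 (pos 8,9,10,11,12,13,14,15,24,25,26,27,28,29,30,31): 0⊕0⊕1⊕1⊕1⊕1⊕1⊕0⊕0⊕0⊕0⊕1⊕0⊕0⊕0⊕0 = 0
s16 (pos 16,17,18,19,20,21,22,23,24,25,26,27,28,29,30,31): 1⊕0⊕0⊕1⊕0⊕1⊕0⊕1⊕0⊕0⊕0⊕1⊕0⊕0⊕0⊕0 = 1
Syndrome s16…s1 = 10001 → error at position 17.
Flip position 17: 0010010001111101001010100010000 → 0010010001111101101010100010000

0010010001111101101010100010000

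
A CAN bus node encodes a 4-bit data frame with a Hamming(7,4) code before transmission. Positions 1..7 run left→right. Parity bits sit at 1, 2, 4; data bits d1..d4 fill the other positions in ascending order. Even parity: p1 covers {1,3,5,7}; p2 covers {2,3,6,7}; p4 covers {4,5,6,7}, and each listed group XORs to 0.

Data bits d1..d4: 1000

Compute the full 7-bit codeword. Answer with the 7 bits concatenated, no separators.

1110000

Place data at non-parity positions: p1 p2 1 p4 0 0 0
p1 (pos 1,3,5,7): XOR of data positions = 1⊕0⊕0 = 1
p2 (pos 2,3,6,7): XOR of data positions = 1⊕0⊕0 = 1
p4 (pos 4,5,6,7): XOR of data positions = 0⊕0⊕0 = 0
Codeword: 1110000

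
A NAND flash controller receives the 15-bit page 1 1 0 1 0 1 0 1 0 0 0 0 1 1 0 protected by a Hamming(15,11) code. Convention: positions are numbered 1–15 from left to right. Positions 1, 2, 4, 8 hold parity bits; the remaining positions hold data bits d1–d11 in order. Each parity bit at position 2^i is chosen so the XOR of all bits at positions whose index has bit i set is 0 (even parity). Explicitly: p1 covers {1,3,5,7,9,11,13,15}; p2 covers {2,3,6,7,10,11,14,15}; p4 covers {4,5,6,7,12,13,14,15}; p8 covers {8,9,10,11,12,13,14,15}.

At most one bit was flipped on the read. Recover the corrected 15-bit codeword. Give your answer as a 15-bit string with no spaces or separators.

s1 (pos 1,3,5,7,9,11,13,15): 1⊕0⊕0⊕0⊕0⊕0⊕1⊕0 = 0
s2 (pos 2,3,6,7,10,11,14,15): 1⊕0⊕1⊕0⊕0⊕0⊕1⊕0 = 1
s4 (pos 4,5,6,7,12,13,14,15): 1⊕0⊕1⊕0⊕0⊕1⊕1⊕0 = 0
s8 (pos 8,9,10,11,12,13,14,15): 1⊕0⊕0⊕0⊕0⊕1⊕1⊕0 = 1
Syndrome s8…s1 = 1010 → error at position 10.
Flip position 10: 110101010000110 → 110101010100110

110101010100110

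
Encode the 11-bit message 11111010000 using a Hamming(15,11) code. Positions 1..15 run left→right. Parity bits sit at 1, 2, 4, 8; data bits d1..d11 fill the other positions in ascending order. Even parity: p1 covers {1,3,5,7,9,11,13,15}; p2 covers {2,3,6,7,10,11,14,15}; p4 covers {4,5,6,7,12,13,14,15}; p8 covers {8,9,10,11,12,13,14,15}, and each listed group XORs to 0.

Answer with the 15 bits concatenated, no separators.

101111101010000

Place data at non-parity positions: p1 p2 1 p4 1 1 1 p8 1 0 1 0 0 0 0
p1 (pos 1,3,5,7,9,11,13,15): XOR of data positions = 1⊕1⊕1⊕1⊕1⊕0⊕0 = 1
p2 (pos 2,3,6,7,10,11,14,15): XOR of data positions = 1⊕1⊕1⊕0⊕1⊕0⊕0 = 0
p4 (pos 4,5,6,7,12,13,14,15): XOR of data positions = 1⊕1⊕1⊕0⊕0⊕0⊕0 = 1
p8 (pos 8,9,10,11,12,13,14,15): XOR of data positions = 1⊕0⊕1⊕0⊕0⊕0⊕0 = 0
Codeword: 101111101010000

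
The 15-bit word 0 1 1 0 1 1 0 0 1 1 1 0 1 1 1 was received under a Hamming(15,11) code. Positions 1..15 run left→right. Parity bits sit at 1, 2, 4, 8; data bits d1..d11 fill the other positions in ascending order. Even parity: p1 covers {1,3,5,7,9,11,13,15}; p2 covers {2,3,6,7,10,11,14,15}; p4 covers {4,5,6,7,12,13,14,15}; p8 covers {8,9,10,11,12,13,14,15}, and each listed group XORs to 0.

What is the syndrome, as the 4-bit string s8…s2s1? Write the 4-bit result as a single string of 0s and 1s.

0110

s1 (pos 1,3,5,7,9,11,13,15): 0⊕1⊕1⊕0⊕1⊕1⊕1⊕1 = 0
s2 (pos 2,3,6,7,10,11,14,15): 1⊕1⊕1⊕0⊕1⊕1⊕1⊕1 = 1
s4 (pos 4,5,6,7,12,13,14,15): 0⊕1⊕1⊕0⊕0⊕1⊕1⊕1 = 1
s8 (pos 8,9,10,11,12,13,14,15): 0⊕1⊕1⊕1⊕0⊕1⊕1⊕1 = 0
Syndrome s8…s1 = 0110 → error at position 6.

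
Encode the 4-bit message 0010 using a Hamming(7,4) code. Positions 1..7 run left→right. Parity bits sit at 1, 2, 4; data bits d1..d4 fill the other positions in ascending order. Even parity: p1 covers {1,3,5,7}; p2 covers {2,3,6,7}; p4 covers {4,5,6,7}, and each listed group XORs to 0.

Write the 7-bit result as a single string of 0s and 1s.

Place data at non-parity positions: p1 p2 0 p4 0 1 0
p1 (pos 1,3,5,7): XOR of data positions = 0⊕0⊕0 = 0
p2 (pos 2,3,6,7): XOR of data positions = 0⊕1⊕0 = 1
p4 (pos 4,5,6,7): XOR of data positions = 0⊕1⊕0 = 1
Codeword: 0101010

0101010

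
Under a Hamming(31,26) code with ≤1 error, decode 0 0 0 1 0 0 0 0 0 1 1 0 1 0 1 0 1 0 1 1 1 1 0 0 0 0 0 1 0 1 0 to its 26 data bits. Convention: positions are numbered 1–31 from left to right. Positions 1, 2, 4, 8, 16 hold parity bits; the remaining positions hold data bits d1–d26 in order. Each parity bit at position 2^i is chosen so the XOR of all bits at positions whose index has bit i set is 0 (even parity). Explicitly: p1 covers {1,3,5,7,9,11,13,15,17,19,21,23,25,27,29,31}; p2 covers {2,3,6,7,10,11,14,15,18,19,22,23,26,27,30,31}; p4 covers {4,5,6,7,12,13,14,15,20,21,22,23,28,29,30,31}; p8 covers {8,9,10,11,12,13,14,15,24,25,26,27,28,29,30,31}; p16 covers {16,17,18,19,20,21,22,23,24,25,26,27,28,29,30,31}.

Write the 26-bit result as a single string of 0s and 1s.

00000110101101111000001010

s1 (pos 1,3,5,7,9,11,13,15,17,19,21,23,25,27,29,31): 0⊕0⊕0⊕0⊕0⊕1⊕1⊕1⊕1⊕1⊕1⊕0⊕0⊕0⊕0⊕0 = 0
s2 (pos 2,3,6,7,10,11,14,15,18,19,22,23,26,27,30,31): 0⊕0⊕0⊕0⊕1⊕1⊕0⊕1⊕0⊕1⊕1⊕0⊕0⊕0⊕1⊕0 = 0
s4 (pos 4,5,6,7,12,13,14,15,20,21,22,23,28,29,30,31): 1⊕0⊕0⊕0⊕0⊕1⊕0⊕1⊕1⊕1⊕1⊕0⊕1⊕0⊕1⊕0 = 0
s8 (pos 8,9,10,11,12,13,14,15,24,25,26,27,28,29,30,31): 0⊕0⊕1⊕1⊕0⊕1⊕0⊕1⊕0⊕0⊕0⊕0⊕1⊕0⊕1⊕0 = 0
s16 (pos 16,17,18,19,20,21,22,23,24,25,26,27,28,29,30,31): 0⊕1⊕0⊕1⊕1⊕1⊕1⊕0⊕0⊕0⊕0⊕0⊕1⊕0⊕1⊕0 = 1
Syndrome s16…s1 = 10000 → error at position 16.
Flip position 16: 0001000001101010101111000001010 → 0001000001101011101111000001010
Read data bits from positions 3,5,6,7,9,10,11,12,13,14,15,17,18,19,20,21,22,23,24,25,26,27,28,29,30,31: 00000110101101111000001010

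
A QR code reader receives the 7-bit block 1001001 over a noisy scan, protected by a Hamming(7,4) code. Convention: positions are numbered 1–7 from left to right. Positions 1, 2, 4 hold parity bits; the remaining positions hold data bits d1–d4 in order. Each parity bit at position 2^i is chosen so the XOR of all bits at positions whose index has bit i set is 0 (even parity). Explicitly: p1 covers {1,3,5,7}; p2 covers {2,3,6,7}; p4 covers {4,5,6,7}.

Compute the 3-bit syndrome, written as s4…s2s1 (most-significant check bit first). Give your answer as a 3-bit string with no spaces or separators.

s1 (pos 1,3,5,7): 1⊕0⊕0⊕1 = 0
s2 (pos 2,3,6,7): 0⊕0⊕0⊕1 = 1
s4 (pos 4,5,6,7): 1⊕0⊕0⊕1 = 0
Syndrome s4…s1 = 010 → error at position 2.

010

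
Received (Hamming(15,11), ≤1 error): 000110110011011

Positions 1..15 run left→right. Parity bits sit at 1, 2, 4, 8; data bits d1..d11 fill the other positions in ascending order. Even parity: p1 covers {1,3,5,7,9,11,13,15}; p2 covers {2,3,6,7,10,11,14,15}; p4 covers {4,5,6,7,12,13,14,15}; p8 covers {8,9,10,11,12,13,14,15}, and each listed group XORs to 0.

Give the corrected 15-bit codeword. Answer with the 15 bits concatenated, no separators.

s1 (pos 1,3,5,7,9,11,13,15): 0⊕0⊕1⊕1⊕0⊕1⊕0⊕1 = 0
s2 (pos 2,3,6,7,10,11,14,15): 0⊕0⊕0⊕1⊕0⊕1⊕1⊕1 = 0
s4 (pos 4,5,6,7,12,13,14,15): 1⊕1⊕0⊕1⊕1⊕0⊕1⊕1 = 0
s8 (pos 8,9,10,11,12,13,14,15): 1⊕0⊕0⊕1⊕1⊕0⊕1⊕1 = 1
Syndrome s8…s1 = 1000 → error at position 8.
Flip position 8: 000110110011011 → 000110100011011

000110100011011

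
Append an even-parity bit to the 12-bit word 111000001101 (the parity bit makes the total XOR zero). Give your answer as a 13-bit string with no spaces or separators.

XOR of the 12 data bits: 1⊕1⊕1⊕0⊕0⊕0⊕0⊕0⊕1⊕1⊕0⊕1 = 0
Parity bit = 0 (so all 13 bits XOR to 0).

1110000011010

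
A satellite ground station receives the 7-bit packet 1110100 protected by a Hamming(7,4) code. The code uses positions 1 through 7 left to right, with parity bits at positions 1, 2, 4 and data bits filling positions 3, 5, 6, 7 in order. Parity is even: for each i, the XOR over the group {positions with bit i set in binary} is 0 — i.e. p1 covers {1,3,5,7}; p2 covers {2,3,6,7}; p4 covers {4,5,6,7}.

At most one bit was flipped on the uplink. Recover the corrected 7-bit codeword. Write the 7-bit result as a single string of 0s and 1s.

1110000

s1 (pos 1,3,5,7): 1⊕1⊕1⊕0 = 1
s2 (pos 2,3,6,7): 1⊕1⊕0⊕0 = 0
s4 (pos 4,5,6,7): 0⊕1⊕0⊕0 = 1
Syndrome s4…s1 = 101 → error at position 5.
Flip position 5: 1110100 → 1110000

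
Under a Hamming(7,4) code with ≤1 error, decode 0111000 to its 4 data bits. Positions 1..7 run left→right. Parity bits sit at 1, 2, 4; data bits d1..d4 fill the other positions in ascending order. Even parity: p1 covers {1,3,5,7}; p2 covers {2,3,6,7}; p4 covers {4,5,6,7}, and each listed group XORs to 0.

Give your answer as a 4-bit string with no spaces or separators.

s1 (pos 1,3,5,7): 0⊕1⊕0⊕0 = 1
s2 (pos 2,3,6,7): 1⊕1⊕0⊕0 = 0
s4 (pos 4,5,6,7): 1⊕0⊕0⊕0 = 1
Syndrome s4…s1 = 101 → error at position 5.
Flip position 5: 0111000 → 0111100
Read data bits from positions 3,5,6,7: 1100

1100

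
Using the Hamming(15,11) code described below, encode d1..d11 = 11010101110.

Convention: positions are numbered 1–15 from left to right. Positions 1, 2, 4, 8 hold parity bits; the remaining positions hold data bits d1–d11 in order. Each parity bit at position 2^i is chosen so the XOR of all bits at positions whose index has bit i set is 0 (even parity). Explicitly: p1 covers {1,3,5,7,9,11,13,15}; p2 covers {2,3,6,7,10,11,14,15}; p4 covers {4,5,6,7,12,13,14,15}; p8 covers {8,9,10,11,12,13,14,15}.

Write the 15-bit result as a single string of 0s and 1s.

001110100101110

Place data at non-parity positions: p1 p2 1 p4 1 0 1 p8 0 1 0 1 1 1 0
p1 (pos 1,3,5,7,9,11,13,15): XOR of data positions = 1⊕1⊕1⊕0⊕0⊕1⊕0 = 0
p2 (pos 2,3,6,7,10,11,14,15): XOR of data positions = 1⊕0⊕1⊕1⊕0⊕1⊕0 = 0
p4 (pos 4,5,6,7,12,13,14,15): XOR of data positions = 1⊕0⊕1⊕1⊕1⊕1⊕0 = 1
p8 (pos 8,9,10,11,12,13,14,15): XOR of data positions = 0⊕1⊕0⊕1⊕1⊕1⊕0 = 0
Codeword: 001110100101110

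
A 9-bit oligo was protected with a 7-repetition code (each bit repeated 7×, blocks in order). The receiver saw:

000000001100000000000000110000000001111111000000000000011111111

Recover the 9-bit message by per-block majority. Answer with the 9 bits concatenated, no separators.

000001001

Block 1 (0000000): 0 ones → 0
Block 2 (0110000): 2 ones → 0
Block 3 (0000000): 0 ones → 0
Block 4 (0001100): 2 ones → 0
Block 5 (0000000): 0 ones → 0
Block 6 (1111111): 7 ones → 1
Block 7 (0000000): 0 ones → 0
Block 8 (0000001): 1 one → 0
Block 9 (1111111): 7 ones → 1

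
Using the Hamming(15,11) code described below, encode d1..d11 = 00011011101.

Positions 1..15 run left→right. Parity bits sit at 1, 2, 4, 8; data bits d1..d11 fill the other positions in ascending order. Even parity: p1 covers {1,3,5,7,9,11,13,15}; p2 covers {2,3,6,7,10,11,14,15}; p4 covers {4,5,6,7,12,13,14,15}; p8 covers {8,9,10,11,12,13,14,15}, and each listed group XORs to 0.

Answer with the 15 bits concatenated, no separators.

Place data at non-parity positions: p1 p2 0 p4 0 0 1 p8 1 0 1 1 1 0 1
p1 (pos 1,3,5,7,9,11,13,15): XOR of data positions = 0⊕0⊕1⊕1⊕1⊕1⊕1 = 1
p2 (pos 2,3,6,7,10,11,14,15): XOR of data positions = 0⊕0⊕1⊕0⊕1⊕0⊕1 = 1
p4 (pos 4,5,6,7,12,13,14,15): XOR of data positions = 0⊕0⊕1⊕1⊕1⊕0⊕1 = 0
p8 (pos 8,9,10,11,12,13,14,15): XOR of data positions = 1⊕0⊕1⊕1⊕1⊕0⊕1 = 1
Codeword: 110000111011101

110000111011101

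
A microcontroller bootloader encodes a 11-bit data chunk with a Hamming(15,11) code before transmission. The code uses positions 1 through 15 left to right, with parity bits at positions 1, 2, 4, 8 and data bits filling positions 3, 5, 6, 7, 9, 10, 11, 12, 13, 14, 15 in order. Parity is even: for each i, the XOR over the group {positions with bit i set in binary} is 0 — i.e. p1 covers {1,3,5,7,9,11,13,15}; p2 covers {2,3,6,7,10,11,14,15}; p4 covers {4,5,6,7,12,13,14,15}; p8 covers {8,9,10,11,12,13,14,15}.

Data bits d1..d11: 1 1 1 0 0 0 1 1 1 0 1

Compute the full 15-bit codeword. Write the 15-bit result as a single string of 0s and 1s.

101111000011101

Place data at non-parity positions: p1 p2 1 p4 1 1 0 p8 0 0 1 1 1 0 1
p1 (pos 1,3,5,7,9,11,13,15): XOR of data positions = 1⊕1⊕0⊕0⊕1⊕1⊕1 = 1
p2 (pos 2,3,6,7,10,11,14,15): XOR of data positions = 1⊕1⊕0⊕0⊕1⊕0⊕1 = 0
p4 (pos 4,5,6,7,12,13,14,15): XOR of data positions = 1⊕1⊕0⊕1⊕1⊕0⊕1 = 1
p8 (pos 8,9,10,11,12,13,14,15): XOR of data positions = 0⊕0⊕1⊕1⊕1⊕0⊕1 = 0
Codeword: 101111000011101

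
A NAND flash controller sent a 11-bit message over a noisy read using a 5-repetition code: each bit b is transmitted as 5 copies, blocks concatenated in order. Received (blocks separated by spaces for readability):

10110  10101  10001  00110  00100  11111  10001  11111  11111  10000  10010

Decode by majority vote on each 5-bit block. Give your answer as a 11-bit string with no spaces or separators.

Block 1 (10110): 3 ones → 1
Block 2 (10101): 3 ones → 1
Block 3 (10001): 2 ones → 0
Block 4 (00110): 2 ones → 0
Block 5 (00100): 1 one → 0
Block 6 (11111): 5 ones → 1
Block 7 (10001): 2 ones → 0
Block 8 (11111): 5 ones → 1
Block 9 (11111): 5 ones → 1
Block 10 (10000): 1 one → 0
Block 11 (10010): 2 ones → 0

11000101100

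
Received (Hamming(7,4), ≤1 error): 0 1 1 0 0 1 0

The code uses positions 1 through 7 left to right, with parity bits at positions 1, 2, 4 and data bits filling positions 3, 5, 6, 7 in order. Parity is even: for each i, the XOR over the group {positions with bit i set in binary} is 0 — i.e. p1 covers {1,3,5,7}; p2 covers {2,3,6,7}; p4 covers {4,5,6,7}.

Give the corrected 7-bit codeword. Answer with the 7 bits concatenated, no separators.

0110011

s1 (pos 1,3,5,7): 0⊕1⊕0⊕0 = 1
s2 (pos 2,3,6,7): 1⊕1⊕1⊕0 = 1
s4 (pos 4,5,6,7): 0⊕0⊕1⊕0 = 1
Syndrome s4…s1 = 111 → error at position 7.
Flip position 7: 0110010 → 0110011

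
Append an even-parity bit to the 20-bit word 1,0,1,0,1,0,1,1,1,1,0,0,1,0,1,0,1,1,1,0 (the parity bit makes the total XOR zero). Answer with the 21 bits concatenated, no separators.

XOR of the 20 data bits: 1⊕0⊕1⊕0⊕1⊕0⊕1⊕1⊕1⊕1⊕0⊕0⊕1⊕0⊕1⊕0⊕1⊕1⊕1⊕0 = 0
Parity bit = 0 (so all 21 bits XOR to 0).

101010111100101011100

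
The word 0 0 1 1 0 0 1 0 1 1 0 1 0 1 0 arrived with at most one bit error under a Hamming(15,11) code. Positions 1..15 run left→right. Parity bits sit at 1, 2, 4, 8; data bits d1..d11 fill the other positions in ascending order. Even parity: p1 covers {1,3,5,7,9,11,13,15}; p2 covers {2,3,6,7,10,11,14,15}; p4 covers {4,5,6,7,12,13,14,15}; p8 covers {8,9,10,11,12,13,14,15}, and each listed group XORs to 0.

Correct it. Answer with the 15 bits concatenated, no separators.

101100101101010

s1 (pos 1,3,5,7,9,11,13,15): 0⊕1⊕0⊕1⊕1⊕0⊕0⊕0 = 1
s2 (pos 2,3,6,7,10,11,14,15): 0⊕1⊕0⊕1⊕1⊕0⊕1⊕0 = 0
s4 (pos 4,5,6,7,12,13,14,15): 1⊕0⊕0⊕1⊕1⊕0⊕1⊕0 = 0
s8 (pos 8,9,10,11,12,13,14,15): 0⊕1⊕1⊕0⊕1⊕0⊕1⊕0 = 0
Syndrome s8…s1 = 0001 → error at position 1.
Flip position 1: 001100101101010 → 101100101101010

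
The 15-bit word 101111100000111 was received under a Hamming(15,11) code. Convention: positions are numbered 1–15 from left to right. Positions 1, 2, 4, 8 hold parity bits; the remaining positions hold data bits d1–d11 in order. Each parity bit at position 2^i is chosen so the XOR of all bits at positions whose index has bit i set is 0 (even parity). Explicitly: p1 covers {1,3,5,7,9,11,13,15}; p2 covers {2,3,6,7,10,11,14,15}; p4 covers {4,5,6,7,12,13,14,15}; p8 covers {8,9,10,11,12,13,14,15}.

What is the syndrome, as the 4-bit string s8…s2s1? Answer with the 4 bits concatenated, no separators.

1110

s1 (pos 1,3,5,7,9,11,13,15): 1⊕1⊕1⊕1⊕0⊕0⊕1⊕1 = 0
s2 (pos 2,3,6,7,10,11,14,15): 0⊕1⊕1⊕1⊕0⊕0⊕1⊕1 = 1
s4 (pos 4,5,6,7,12,13,14,15): 1⊕1⊕1⊕1⊕0⊕1⊕1⊕1 = 1
s8 (pos 8,9,10,11,12,13,14,15): 0⊕0⊕0⊕0⊕0⊕1⊕1⊕1 = 1
Syndrome s8…s1 = 1110 → error at position 14.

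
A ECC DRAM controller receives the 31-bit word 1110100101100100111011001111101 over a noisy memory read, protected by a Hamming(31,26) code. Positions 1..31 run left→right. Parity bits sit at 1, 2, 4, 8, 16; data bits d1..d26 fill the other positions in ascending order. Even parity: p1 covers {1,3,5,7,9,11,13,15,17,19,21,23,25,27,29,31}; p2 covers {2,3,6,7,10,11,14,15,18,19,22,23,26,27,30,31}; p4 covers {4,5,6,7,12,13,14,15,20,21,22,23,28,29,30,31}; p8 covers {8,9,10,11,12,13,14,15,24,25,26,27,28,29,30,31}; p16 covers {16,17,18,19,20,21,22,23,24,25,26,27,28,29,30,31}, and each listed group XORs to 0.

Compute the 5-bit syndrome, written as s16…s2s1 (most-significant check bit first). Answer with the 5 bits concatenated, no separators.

s1 (pos 1,3,5,7,9,11,13,15,17,19,21,23,25,27,29,31): 1⊕1⊕1⊕0⊕0⊕1⊕0⊕0⊕1⊕1⊕1⊕0⊕1⊕1⊕1⊕1 = 1
s2 (pos 2,3,6,7,10,11,14,15,18,19,22,23,26,27,30,31): 1⊕1⊕0⊕0⊕1⊕1⊕1⊕0⊕1⊕1⊕1⊕0⊕1⊕1⊕0⊕1 = 1
s4 (pos 4,5,6,7,12,13,14,15,20,21,22,23,28,29,30,31): 0⊕1⊕0⊕0⊕0⊕0⊕1⊕0⊕0⊕1⊕1⊕0⊕1⊕1⊕0⊕1 = 1
s8 (pos 8,9,10,11,12,13,14,15,24,25,26,27,28,29,30,31): 1⊕0⊕1⊕1⊕0⊕0⊕1⊕0⊕0⊕1⊕1⊕1⊕1⊕1⊕0⊕1 = 0
s16 (pos 16,17,18,19,20,21,22,23,24,25,26,27,28,29,30,31): 0⊕1⊕1⊕1⊕0⊕1⊕1⊕0⊕0⊕1⊕1⊕1⊕1⊕1⊕0⊕1 = 1
Syndrome s16…s1 = 10111 → error at position 23.

10111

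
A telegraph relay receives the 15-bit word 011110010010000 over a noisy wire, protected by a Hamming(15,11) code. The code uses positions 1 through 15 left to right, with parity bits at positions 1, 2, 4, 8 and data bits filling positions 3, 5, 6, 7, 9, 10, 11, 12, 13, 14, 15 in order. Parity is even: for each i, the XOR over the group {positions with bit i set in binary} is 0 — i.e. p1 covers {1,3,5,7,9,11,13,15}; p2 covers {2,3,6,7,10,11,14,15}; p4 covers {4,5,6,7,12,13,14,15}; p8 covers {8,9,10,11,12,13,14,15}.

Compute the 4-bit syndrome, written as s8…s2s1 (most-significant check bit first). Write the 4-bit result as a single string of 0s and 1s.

s1 (pos 1,3,5,7,9,11,13,15): 0⊕1⊕1⊕0⊕0⊕1⊕0⊕0 = 1
s2 (pos 2,3,6,7,10,11,14,15): 1⊕1⊕0⊕0⊕0⊕1⊕0⊕0 = 1
s4 (pos 4,5,6,7,12,13,14,15): 1⊕1⊕0⊕0⊕0⊕0⊕0⊕0 = 0
s8 (pos 8,9,10,11,12,13,14,15): 1⊕0⊕0⊕1⊕0⊕0⊕0⊕0 = 0
Syndrome s8…s1 = 0011 → error at position 3.

0011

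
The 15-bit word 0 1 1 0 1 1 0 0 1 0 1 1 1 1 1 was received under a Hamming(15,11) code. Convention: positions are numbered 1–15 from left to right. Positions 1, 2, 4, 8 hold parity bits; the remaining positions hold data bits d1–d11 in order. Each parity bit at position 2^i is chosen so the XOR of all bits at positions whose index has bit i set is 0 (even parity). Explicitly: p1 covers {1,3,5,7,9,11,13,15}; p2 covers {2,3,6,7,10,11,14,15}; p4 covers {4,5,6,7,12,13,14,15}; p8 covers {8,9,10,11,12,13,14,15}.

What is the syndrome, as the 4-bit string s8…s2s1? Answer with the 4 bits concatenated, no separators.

s1 (pos 1,3,5,7,9,11,13,15): 0⊕1⊕1⊕0⊕1⊕1⊕1⊕1 = 0
s2 (pos 2,3,6,7,10,11,14,15): 1⊕1⊕1⊕0⊕0⊕1⊕1⊕1 = 0
s4 (pos 4,5,6,7,12,13,14,15): 0⊕1⊕1⊕0⊕1⊕1⊕1⊕1 = 0
s8 (pos 8,9,10,11,12,13,14,15): 0⊕1⊕0⊕1⊕1⊕1⊕1⊕1 = 0
Syndrome s8…s1 = 0000 → no error.

0000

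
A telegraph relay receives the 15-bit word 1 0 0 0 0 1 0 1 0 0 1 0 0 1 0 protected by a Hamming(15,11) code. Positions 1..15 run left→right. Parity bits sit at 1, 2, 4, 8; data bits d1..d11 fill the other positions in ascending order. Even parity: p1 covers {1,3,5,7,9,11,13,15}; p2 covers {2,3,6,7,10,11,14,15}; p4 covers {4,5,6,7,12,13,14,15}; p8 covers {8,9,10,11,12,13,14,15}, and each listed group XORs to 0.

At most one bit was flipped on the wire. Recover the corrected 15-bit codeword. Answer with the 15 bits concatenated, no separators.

s1 (pos 1,3,5,7,9,11,13,15): 1⊕0⊕0⊕0⊕0⊕1⊕0⊕0 = 0
s2 (pos 2,3,6,7,10,11,14,15): 0⊕0⊕1⊕0⊕0⊕1⊕1⊕0 = 1
s4 (pos 4,5,6,7,12,13,14,15): 0⊕0⊕1⊕0⊕0⊕0⊕1⊕0 = 0
s8 (pos 8,9,10,11,12,13,14,15): 1⊕0⊕0⊕1⊕0⊕0⊕1⊕0 = 1
Syndrome s8…s1 = 1010 → error at position 10.
Flip position 10: 100001010010010 → 100001010110010

100001010110010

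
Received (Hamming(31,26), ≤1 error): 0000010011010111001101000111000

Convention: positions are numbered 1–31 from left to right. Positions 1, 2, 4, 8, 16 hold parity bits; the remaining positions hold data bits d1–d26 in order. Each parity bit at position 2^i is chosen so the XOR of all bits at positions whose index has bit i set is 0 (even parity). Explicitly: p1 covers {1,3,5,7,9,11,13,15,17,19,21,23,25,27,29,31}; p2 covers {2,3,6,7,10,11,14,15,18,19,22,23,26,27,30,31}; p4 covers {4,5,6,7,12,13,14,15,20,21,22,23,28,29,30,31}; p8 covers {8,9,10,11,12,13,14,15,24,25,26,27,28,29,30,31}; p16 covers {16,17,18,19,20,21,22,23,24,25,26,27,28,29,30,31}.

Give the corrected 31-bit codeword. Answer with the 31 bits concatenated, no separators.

0000010011010111001001000111000

s1 (pos 1,3,5,7,9,11,13,15,17,19,21,23,25,27,29,31): 0⊕0⊕0⊕0⊕1⊕0⊕0⊕1⊕0⊕1⊕0⊕0⊕0⊕1⊕0⊕0 = 0
s2 (pos 2,3,6,7,10,11,14,15,18,19,22,23,26,27,30,31): 0⊕0⊕1⊕0⊕1⊕0⊕1⊕1⊕0⊕1⊕1⊕0⊕1⊕1⊕0⊕0 = 0
s4 (pos 4,5,6,7,12,13,14,15,20,21,22,23,28,29,30,31): 0⊕0⊕1⊕0⊕1⊕0⊕1⊕1⊕1⊕0⊕1⊕0⊕1⊕0⊕0⊕0 = 1
s8 (pos 8,9,10,11,12,13,14,15,24,25,26,27,28,29,30,31): 0⊕1⊕1⊕0⊕1⊕0⊕1⊕1⊕0⊕0⊕1⊕1⊕1⊕0⊕0⊕0 = 0
s16 (pos 16,17,18,19,20,21,22,23,24,25,26,27,28,29,30,31): 1⊕0⊕0⊕1⊕1⊕0⊕1⊕0⊕0⊕0⊕1⊕1⊕1⊕0⊕0⊕0 = 1
Syndrome s16…s1 = 10100 → error at position 20.
Flip position 20: 0000010011010111001101000111000 → 0000010011010111001001000111000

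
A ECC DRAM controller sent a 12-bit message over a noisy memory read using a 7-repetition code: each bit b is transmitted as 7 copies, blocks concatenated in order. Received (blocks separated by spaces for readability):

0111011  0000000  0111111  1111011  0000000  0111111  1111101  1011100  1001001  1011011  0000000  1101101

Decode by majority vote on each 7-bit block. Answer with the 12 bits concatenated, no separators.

Block 1 (0111011): 5 ones → 1
Block 2 (0000000): 0 ones → 0
Block 3 (0111111): 6 ones → 1
Block 4 (1111011): 6 ones → 1
Block 5 (0000000): 0 ones → 0
Block 6 (0111111): 6 ones → 1
Block 7 (1111101): 6 ones → 1
Block 8 (1011100): 4 ones → 1
Block 9 (1001001): 3 ones → 0
Block 10 (1011011): 5 ones → 1
Block 11 (0000000): 0 ones → 0
Block 12 (1101101): 5 ones → 1

101101110101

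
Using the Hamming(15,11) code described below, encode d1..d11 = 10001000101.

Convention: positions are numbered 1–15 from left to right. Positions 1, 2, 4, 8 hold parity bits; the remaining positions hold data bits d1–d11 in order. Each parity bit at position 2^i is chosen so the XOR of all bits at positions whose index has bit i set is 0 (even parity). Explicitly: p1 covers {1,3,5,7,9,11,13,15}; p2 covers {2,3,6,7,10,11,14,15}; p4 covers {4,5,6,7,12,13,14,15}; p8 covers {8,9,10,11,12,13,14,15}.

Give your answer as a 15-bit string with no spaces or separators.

Place data at non-parity positions: p1 p2 1 p4 0 0 0 p8 1 0 0 0 1 0 1
p1 (pos 1,3,5,7,9,11,13,15): XOR of data positions = 1⊕0⊕0⊕1⊕0⊕1⊕1 = 0
p2 (pos 2,3,6,7,10,11,14,15): XOR of data positions = 1⊕0⊕0⊕0⊕0⊕0⊕1 = 0
p4 (pos 4,5,6,7,12,13,14,15): XOR of data positions = 0⊕0⊕0⊕0⊕1⊕0⊕1 = 0
p8 (pos 8,9,10,11,12,13,14,15): XOR of data positions = 1⊕0⊕0⊕0⊕1⊕0⊕1 = 1
Codeword: 001000011000101

001000011000101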